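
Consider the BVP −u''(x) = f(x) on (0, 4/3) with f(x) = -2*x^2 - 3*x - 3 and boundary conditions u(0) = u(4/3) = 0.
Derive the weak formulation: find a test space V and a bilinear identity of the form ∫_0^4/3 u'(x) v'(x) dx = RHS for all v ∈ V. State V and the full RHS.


V = H^1_0(0, 4/3) (so v(0) = v(4/3) = 0); weak form: ∫_0^4/3 u'v' dx = ∫_0^4/3 (-2*x^2 - 3*x - 3) v dx for all v ∈ V.

Multiply both sides by a test function v and integrate from 0 to 4/3:
  ∫_0^4/3 −u''(x) v(x) dx = ∫_0^4/3 f(x) v(x) dx.
Integrate the LHS by parts once:
  ∫_0^4/3 −u'' v dx = −[u'(x) v(x)]_0^4/3 + ∫_0^4/3 u'(x) v'(x) dx.
Thus ∫_0^4/3 u'(x) v'(x) dx = ∫_0^4/3 f(x) v(x) dx + [u'(x) v(x)]_0^4/3.
Choose V so that boundary terms are either known or forced to vanish.
u is Dirichlet: u(0) = u(4/3) = 0. Let V = H^1_0(0, 4/3); then v(0) = v(4/3) = 0, and [u' v]_0^4/3 = 0.
Weak formulation: find u (satisfying any essential BC) such that ∫_0^4/3 u'(x) v'(x) dx = ∫_0^4/3 f v dx for all v ∈ V.
Substituting f(x) = -2*x^2 - 3*x - 3, the right-hand side is ∫_0^4/3 (-2*x^2 - 3*x - 3) v dx.


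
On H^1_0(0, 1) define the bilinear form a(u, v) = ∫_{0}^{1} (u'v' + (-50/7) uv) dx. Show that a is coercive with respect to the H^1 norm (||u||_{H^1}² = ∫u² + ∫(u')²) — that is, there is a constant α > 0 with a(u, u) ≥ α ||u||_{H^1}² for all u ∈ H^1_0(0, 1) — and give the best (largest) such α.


α = (-50/7 + π^2)/(1 + π^2)

Coercivity of a(·,·) on H^1_0(0, 1) means a(u, u) ≥ α ||u||_{H^1}² for every u ∈ H^1_0.
The interval has length L = 1, and Poincaré/coercivity depend only on L. Here a(u, u) = ∫(u')² + (-50/7)·∫u².
Here c = -50/7 < 0 with |c| < (π/L)² = π^2, so coercivity still holds. The condition a(u,u) ≥ α||u||_{H^1}² reads (1−α)∫(u')² ≥ (α−c)∫u². Any admissible α is ≤ 1 (rapidly oscillating u have ∫u²/∫(u')² → 0), and α = 1 would force 0 ≥ (1−c)∫u², impossible since c < 1; so 1−α > 0. By the sharp Poincaré inequality on H^1_0 of an interval of length L, ∫(u')² ≥ (π/L)²∫u² with equality for the first sine mode sin(π(x−x₀)/L) (x₀ the left endpoint), so the inequality holds for all u iff (1−α)(π/L)² ≥ α − c, i.e. α ≤ ((π/L)² + c)/((π/L)² + 1) = (1 + c(L/π)²)/(1 + (L/π)²). (Direct route, valid since c ≤ 0: Poincaré gives c∫u² ≥ c(L/π)²∫(u')², so a(u,u) ≥ (1 + c(L/π)²)∫(u')², while ||u||_{H^1}² ≤ (1 + (L/π)²)∫(u')²; dividing yields the same α.) With (π/L)² = π^2 and c = -50/7, the largest admissible constant is α = ((π/L)² + c)/((π/L)² + 1).
Simplifying, α = (-50/7 + π^2)/(1 + π^2).


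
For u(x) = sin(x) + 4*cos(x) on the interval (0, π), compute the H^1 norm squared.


||u||_{H^1(0,π)}^2 = 17*π

u'(x) = -4*sin(x) + cos(x).
Expand u² and (u')² and integrate term by term on (0, π), using: for integers n ≥ 1, ∫_0^π sin²(nx) dx = ∫_0^π cos²(nx) dx = π/2; for n ≠ n', ∫_0^π sin(nx)sin(n'x) dx = ∫_0^π cos(nx)cos(n'x) dx = 0; and by product-to-sum, ∫_0^π sin(nx)cos(n'x) dx = ½∫_0^π [sin((n+n')x) + sin((n−n')x)] dx, which is 0 when n+n' is even and 2n/(n²−n'²) when n+n' is odd (it need not vanish on (0, π)).
  u² squared terms: (4)²·∫cos(x)² dx = 16·π/2 = 8*π;  (1)²·∫sin(x)² dx = 1·π/2 = π/2.
  u² cross terms: 2·(4)·(1)·∫cos(x)·sin(x) dx = 8·(0) = 0.
  So ∫_0^π u² dx = 8*π + π/2 + 0 = 17*π/2.
  (u')² squared terms: (-4)²·∫sin(x)² dx = 16·π/2 = 8*π;  (1)²·∫cos(x)² dx = 1·π/2 = π/2.
  (u')² cross terms: 2·(-4)·(1)·∫sin(x)·cos(x) dx = -8·(0) = 0.
  So ∫_0^π (u')² dx = 8*π + π/2 + 0 = 17*π/2.
||u||_{H^1}^2 = (17*π/2) + (17*π/2) = 17*π.


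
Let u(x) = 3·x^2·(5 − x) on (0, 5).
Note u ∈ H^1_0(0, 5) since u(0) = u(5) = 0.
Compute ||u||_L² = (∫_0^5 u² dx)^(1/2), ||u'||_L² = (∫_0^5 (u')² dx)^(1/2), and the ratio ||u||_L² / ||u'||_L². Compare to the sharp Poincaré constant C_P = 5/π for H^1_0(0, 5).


||u||_L² / ||u'||_L² = 5*sqrt(14)/14 < C_P = 5/π.

u(x) = 3·x^2·(5 − x), so u'(x) = 3*x*(10 - 3*x).
u(x) = 3·x^2·(5 − x) vanishes at x = 0 and x = 5, so u ∈ H^1_0(0, 5). Differentiate via the product rule and integrate the resulting polynomials term by term.
  ∫_0^5 u² dx = ∫_0^5 (9*x^6 - 90*x^5 + 225*x^4) dx. Term by term:
    ∫_0^5 9*x^6 dx = 703125/7;  ∫_0^5 -90*x^5 dx = -234375;  ∫_0^5 225*x^4 dx = 140625.
  Sum: 703125/7 − 234375 + 140625 = 46875/7.
  ∫_0^5 (u')² dx = ∫_0^5 (81*x^4 - 540*x^3 + 900*x^2) dx. Term by term:
    ∫_0^5 81*x^4 dx = 50625;  ∫_0^5 -540*x^3 dx = -84375;  ∫_0^5 900*x^2 dx = 37500.
  Sum: 50625 − 84375 + 37500 = 3750.
∫_0^5 u² dx = 46875/7, so ||u||_L² = 125*sqrt(21)/7.
∫_0^5 (u')² dx = 3750, so ||u'||_L² = 25*sqrt(6).
Ratio ||u||_L² / ||u'||_L² = 5*sqrt(14)/14.
Sharp Poincaré constant on H^1_0(0, 5) is C_P = L/π = 5/π, achieved by sin(π/5·x).
A polynomial bump cannot attain the sharp Poincaré constant (only the first sine eigenfunction does), so the ratio is strictly less than C_P, consistent with ||u||_L² ≤ C_P ||u'||_L².


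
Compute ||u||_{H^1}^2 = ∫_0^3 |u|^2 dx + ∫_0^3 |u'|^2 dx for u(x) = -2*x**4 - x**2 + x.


||u||_{H^1}^2 = 2154351/70

The H^1 norm (squared) on an interval (0, L) is
  ||u||_{H^1}^2 = ∫_0^L u(x)^2 dx + ∫_0^L u'(x)^2 dx.
Compute u'(x) = -8*x**3 - 2*x + 1.
Then u(x)^2 = 4*x**8 + 4*x**6 - 4*x**5 + x**4 - 2*x**3 + x**2 and u'(x)^2 = 64*x**6 + 32*x**4 - 16*x**3 + 4*x**2 - 4*x + 1.
Integrate each monomial from 0 to 3 using ∫_0^3 c·x^n dx = c·3^(n+1)/(n+1):
  ∫_0^3 u(x)^2 dx = ∫_0^3 (4*x^8 + 4*x^6 - 4*x^5 + x^4 - 2*x^3 + x^2) dx. Term by term:
    ∫_0^3 4*x^8 dx = 8748;  ∫_0^3 4*x^6 dx = 8748/7;  ∫_0^3 -4*x^5 dx = -486;
    ∫_0^3 x^4 dx = 243/5;  ∫_0^3 -2*x^3 dx = -81/2;  ∫_0^3 x^2 dx = 9.
  Sum: 8748 + 8748/7 − 486 + 243/5 − 81/2 + 9 = 667017/70.
  ∫_0^3 u'(x)^2 dx = ∫_0^3 (64*x^6 + 32*x^4 - 16*x^3 + 4*x^2 - 4*x + 1) dx. Term by term:
    ∫_0^3 64*x^6 dx = 139968/7;  ∫_0^3 32*x^4 dx = 7776/5;  ∫_0^3 -16*x^3 dx = -324;
    ∫_0^3 4*x^2 dx = 36;  ∫_0^3 -4*x dx = -18;  ∫_0^3 1 dx = 3.
  Sum: 139968/7 + 7776/5 − 324 + 36 − 18 + 3 = 743667/35.
Adding: ||u||_{H^1}^2 = 667017/70 + 743667/35 = 2154351/70.


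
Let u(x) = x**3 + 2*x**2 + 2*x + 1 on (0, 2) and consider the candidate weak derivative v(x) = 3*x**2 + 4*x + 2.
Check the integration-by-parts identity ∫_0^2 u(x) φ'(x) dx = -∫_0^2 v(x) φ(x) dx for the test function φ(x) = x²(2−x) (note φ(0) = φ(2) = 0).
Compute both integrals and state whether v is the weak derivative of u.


LHS = -232/15, RHS = -232/15. Yes, v = u' weakly.

u(x) = x**3 + 2*x**2 + 2*x + 1, classical derivative u'(x) = 3*x**2 + 4*x + 2.
φ(x) = x²(2−x), so φ'(x) = x*(4 - 3*x).
Note φ(0) = φ(2) = 0, so the boundary term u·φ vanishes.
LHS = ∫_0^2 u(x) φ'(x) dx = ∫_0^2 (-3*x^5 - 2*x^4 + 2*x^3 + 5*x^2 + 4*x) dx. Term by term:
  ∫_0^2 -3*x^5 dx = -32;  ∫_0^2 -2*x^4 dx = -64/5;  ∫_0^2 2*x^3 dx = 8;
  ∫_0^2 5*x^2 dx = 40/3;  ∫_0^2 4*x dx = 8.
Sum: -32 − 64/5 + 8 + 40/3 + 8 = -232/15.
So LHS = -232/15.
∫_0^2 v(x) φ(x) dx = ∫_0^2 (-3*x^5 + 2*x^4 + 6*x^3 + 4*x^2) dx. Term by term:
  ∫_0^2 -3*x^5 dx = -32;  ∫_0^2 2*x^4 dx = 64/5;  ∫_0^2 6*x^3 dx = 24;
  ∫_0^2 4*x^2 dx = 32/3.
Sum: -32 + 64/5 + 24 + 32/3 = 232/15.
So RHS = -∫_0^2 v(x) φ(x) dx = -232/15.
LHS = RHS, so the identity holds for this test φ.
Moreover u is smooth here and v(x) = u'(x) = 3*x**2 + 4*x + 2 pointwise, so the identity holds for every test function. Hence v is the weak derivative of u.


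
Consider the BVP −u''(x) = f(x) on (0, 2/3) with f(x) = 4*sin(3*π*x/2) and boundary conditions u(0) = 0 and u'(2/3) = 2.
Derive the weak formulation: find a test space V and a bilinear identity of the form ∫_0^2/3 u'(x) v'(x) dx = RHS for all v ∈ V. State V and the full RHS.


V = {v ∈ H^1(0, 2/3) : v(0) = 0} (test functions vanish at x = 0 where u is specified); weak form: ∫_0^2/3 u'v' dx = ∫_0^2/3 (4*sin(3*π*x/2)) v dx + 2·v(2/3) for all v ∈ V.

Multiply both sides by a test function v and integrate from 0 to 2/3:
  ∫_0^2/3 −u''(x) v(x) dx = ∫_0^2/3 f(x) v(x) dx.
Integrate the LHS by parts once:
  ∫_0^2/3 −u'' v dx = −[u'(x) v(x)]_0^2/3 + ∫_0^2/3 u'(x) v'(x) dx.
Thus ∫_0^2/3 u'(x) v'(x) dx = ∫_0^2/3 f(x) v(x) dx + [u'(x) v(x)]_0^2/3.
Choose V so that boundary terms are either known or forced to vanish.
Mixed BC: u(0) = 0 (Dirichlet) and u'(2/3) = 2 (Neumann). Define V = {v ∈ H^1(0, 2/3) : v(0) = 0}. Then [u' v]_0^2/3 = u'(2/3)·v(2/3) − u'(0)·0 = 2·v(2/3).
Weak formulation: find u (satisfying any essential BC) such that ∫_0^2/3 u'(x) v'(x) dx = ∫_0^2/3 f v dx + 2·v(2/3) for all v ∈ V (Dirichlet at 0 absorbed into V; Neumann datum at x = 2/3 contributes the boundary term).
Substituting f(x) = 4*sin(3*π*x/2), the right-hand side is ∫_0^2/3 (4*sin(3*π*x/2)) v dx + 2·v(2/3).


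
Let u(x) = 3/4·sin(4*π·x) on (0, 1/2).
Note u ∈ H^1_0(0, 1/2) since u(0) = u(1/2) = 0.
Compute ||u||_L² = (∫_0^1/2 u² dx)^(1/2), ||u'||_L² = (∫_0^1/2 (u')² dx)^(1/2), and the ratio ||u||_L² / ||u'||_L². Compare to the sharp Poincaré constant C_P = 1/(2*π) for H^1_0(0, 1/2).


||u||_L² / ||u'||_L² = 1/(4*π) < C_P = 1/(2*π).

u(x) = 3/4·sin(4*π·x), so u'(x) = 3*π*cos(4*π*x).
Writing u(x) = A·sin(kπx/L) with A = 3/4 and k = 2, use ∫_0^L sin²(kπx/L) dx = L/2 and ∫_0^L cos²(kπx/L) dx = L/2.
u² = 9/16·sin²(4*π·x) and (u')² = 9*π^2·cos²(4*π·x), and each of sin², cos² integrates to L/2 = 1/4 over (0, 1/2).
∫_0^1/2 u² dx = 9/64, so ||u||_L² = 3/8.
∫_0^1/2 (u')² dx = 9*π^2/4, so ||u'||_L² = 3*π/2.
Ratio ||u||_L² / ||u'||_L² = 1/(4*π).
Sharp Poincaré constant on H^1_0(0, 1/2) is C_P = L/π = 1/(2*π), achieved by sin(2*π·x).
This is the k = 2 harmonic; the ratio L/(kπ) is strictly less than C_P = L/π, consistent with the sharp inequality ||u||_L² ≤ C_P ||u'||_L².


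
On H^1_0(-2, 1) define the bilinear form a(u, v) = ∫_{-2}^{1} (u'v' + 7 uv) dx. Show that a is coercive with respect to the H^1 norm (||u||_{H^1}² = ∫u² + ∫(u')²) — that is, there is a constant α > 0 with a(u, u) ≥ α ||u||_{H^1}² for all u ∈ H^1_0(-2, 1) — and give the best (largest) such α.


α = 1

Coercivity of a(·,·) on H^1_0(-2, 1) means a(u, u) ≥ α ||u||_{H^1}² for every u ∈ H^1_0.
The interval has length L = 3, and Poincaré/coercivity depend only on L. Here a(u, u) = ∫(u')² + (7)·∫u².
Here c = 7 ≥ 1, so a(u,u) = ∫(u')² + c∫u² ≥ ∫(u')² + ∫u² = ||u||_{H^1}², i.e. α = 1 works. No larger α is possible: a(u,u) ≥ α||u||_{H^1}² means (1−α)∫(u')² ≥ (α−c)∫u², and for the modes u_n = sin(nπ(x−x₀)/L) (x₀ the left endpoint) one has ∫u_n²/∫(u_n')² = (L/(nπ))² → 0, so a(u_n,u_n)/||u_n||_{H^1}² → 1. Hence the optimal constant is α = 1.
Therefore α = 1.


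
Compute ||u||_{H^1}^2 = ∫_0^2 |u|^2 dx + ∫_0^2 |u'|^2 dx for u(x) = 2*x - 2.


||u||_{H^1}^2 = 32/3

The H^1 norm (squared) on an interval (0, L) is
  ||u||_{H^1}^2 = ∫_0^L u(x)^2 dx + ∫_0^L u'(x)^2 dx.
Compute u'(x) = 2.
Then u(x)^2 = 4*x**2 - 8*x + 4 and u'(x)^2 = 4.
Integrate each monomial from 0 to 2 using ∫_0^2 c·x^n dx = c·2^(n+1)/(n+1):
  ∫_0^2 u(x)^2 dx = ∫_0^2 (4*x^2 - 8*x + 4) dx. Term by term:
    ∫_0^2 4*x^2 dx = 32/3;  ∫_0^2 -8*x dx = -16;  ∫_0^2 4 dx = 8.
  Sum: 32/3 − 16 + 8 = 8/3.
  ∫_0^2 u'(x)^2 dx = ∫_0^2 (4) dx. Term by term:
    ∫_0^2 4 dx = 8.
Adding: ||u||_{H^1}^2 = 8/3 + 8 = 32/3.


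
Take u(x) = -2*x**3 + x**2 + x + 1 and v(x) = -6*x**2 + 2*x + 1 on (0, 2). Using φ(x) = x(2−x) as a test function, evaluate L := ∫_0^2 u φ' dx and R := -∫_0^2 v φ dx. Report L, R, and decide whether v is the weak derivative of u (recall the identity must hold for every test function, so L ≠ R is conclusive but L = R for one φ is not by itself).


LHS = 28/5, RHS = 28/5. Yes, v = u' weakly.

u(x) = -2*x**3 + x**2 + x + 1, classical derivative u'(x) = -6*x**2 + 2*x + 1.
φ(x) = x(2−x), so φ'(x) = 2 - 2*x.
Note φ(0) = φ(2) = 0, so the boundary term u·φ vanishes.
LHS = ∫_0^2 u(x) φ'(x) dx = ∫_0^2 (4*x^4 - 6*x^3 + 2) dx. Term by term:
  ∫_0^2 4*x^4 dx = 128/5;  ∫_0^2 -6*x^3 dx = -24;  ∫_0^2 2 dx = 4.
Sum: 128/5 − 24 + 4 = 28/5.
So LHS = 28/5.
∫_0^2 v(x) φ(x) dx = ∫_0^2 (6*x^4 - 14*x^3 + 3*x^2 + 2*x) dx. Term by term:
  ∫_0^2 6*x^4 dx = 192/5;  ∫_0^2 -14*x^3 dx = -56;  ∫_0^2 3*x^2 dx = 8;
  ∫_0^2 2*x dx = 4.
Sum: 192/5 − 56 + 8 + 4 = -28/5.
So RHS = -∫_0^2 v(x) φ(x) dx = 28/5.
LHS = RHS, so the identity holds for this test φ.
Moreover u is smooth here and v(x) = u'(x) = -6*x**2 + 2*x + 1 pointwise, so the identity holds for every test function. Hence v is the weak derivative of u.


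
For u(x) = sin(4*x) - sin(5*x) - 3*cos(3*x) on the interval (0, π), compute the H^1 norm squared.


||u||_{H^1(0,π)}^2 = -480/7 + 133*π/2

u'(x) = 9*sin(3*x) + 4*cos(4*x) - 5*cos(5*x).
Expand u² and (u')² and integrate term by term on (0, π), using: for integers n ≥ 1, ∫_0^π sin²(nx) dx = ∫_0^π cos²(nx) dx = π/2; for n ≠ n', ∫_0^π sin(nx)sin(n'x) dx = ∫_0^π cos(nx)cos(n'x) dx = 0; and by product-to-sum, ∫_0^π sin(nx)cos(n'x) dx = ½∫_0^π [sin((n+n')x) + sin((n−n')x)] dx, which is 0 when n+n' is even and 2n/(n²−n'²) when n+n' is odd (it need not vanish on (0, π)).
  u² squared terms: (-1)²·∫sin(5x)² dx = 1·π/2 = π/2;  (-3)²·∫cos(3x)² dx = 9·π/2 = 9*π/2;  (1)²·∫sin(4x)² dx = 1·π/2 = π/2.
  u² cross terms: 2·(-1)·(-3)·∫sin(5x)·cos(3x) dx = 6·(0) = 0;  2·(-1)·(1)·∫sin(5x)·sin(4x) dx = -2·(0) = 0;  2·(-3)·(1)·∫cos(3x)·sin(4x) dx = -6·(8/7) = -48/7.
  So ∫_0^π u² dx = π/2 + 9*π/2 + π/2 + 0 + 0 − 48/7 = -48/7 + 11*π/2.
  (u')² squared terms: (-5)²·∫cos(5x)² dx = 25·π/2 = 25*π/2;  (4)²·∫cos(4x)² dx = 16·π/2 = 8*π;  (9)²·∫sin(3x)² dx = 81·π/2 = 81*π/2.
  (u')² cross terms: 2·(-5)·(4)·∫cos(5x)·cos(4x) dx = -40·(0) = 0;  2·(-5)·(9)·∫cos(5x)·sin(3x) dx = -90·(0) = 0;  2·(4)·(9)·∫cos(4x)·sin(3x) dx = 72·(-6/7) = -432/7.
  So ∫_0^π (u')² dx = 25*π/2 + 8*π + 81*π/2 + 0 + 0 − 432/7 = -432/7 + 61*π.
||u||_{H^1}^2 = (-48/7 + 11*π/2) + (-432/7 + 61*π) = -480/7 + 133*π/2.


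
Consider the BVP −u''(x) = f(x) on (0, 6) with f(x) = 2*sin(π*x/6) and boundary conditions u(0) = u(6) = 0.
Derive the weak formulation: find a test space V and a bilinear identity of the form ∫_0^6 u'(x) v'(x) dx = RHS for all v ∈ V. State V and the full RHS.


V = H^1_0(0, 6) (so v(0) = v(6) = 0); weak form: ∫_0^6 u'v' dx = ∫_0^6 (2*sin(π*x/6)) v dx for all v ∈ V.

Multiply both sides by a test function v and integrate from 0 to 6:
  ∫_0^6 −u''(x) v(x) dx = ∫_0^6 f(x) v(x) dx.
Integrate the LHS by parts once:
  ∫_0^6 −u'' v dx = −[u'(x) v(x)]_0^6 + ∫_0^6 u'(x) v'(x) dx.
Thus ∫_0^6 u'(x) v'(x) dx = ∫_0^6 f(x) v(x) dx + [u'(x) v(x)]_0^6.
Choose V so that boundary terms are either known or forced to vanish.
u is Dirichlet: u(0) = u(6) = 0. Let V = H^1_0(0, 6); then v(0) = v(6) = 0, and [u' v]_0^6 = 0.
Weak formulation: find u (satisfying any essential BC) such that ∫_0^6 u'(x) v'(x) dx = ∫_0^6 f v dx for all v ∈ V.
Substituting f(x) = 2*sin(π*x/6), the right-hand side is ∫_0^6 (2*sin(π*x/6)) v dx.


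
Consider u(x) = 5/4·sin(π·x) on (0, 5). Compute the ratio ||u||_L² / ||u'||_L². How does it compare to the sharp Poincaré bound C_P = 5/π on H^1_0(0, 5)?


||u||_L² / ||u'||_L² = 1/π < C_P = 5/π.

u(x) = 5/4·sin(π·x), so u'(x) = 5*π*cos(π*x)/4.
Writing u(x) = A·sin(kπx/L) with A = 5/4 and k = 5, use ∫_0^L sin²(kπx/L) dx = L/2 and ∫_0^L cos²(kπx/L) dx = L/2.
u² = 25/16·sin²(π·x) and (u')² = 25*π^2/16·cos²(π·x), and each of sin², cos² integrates to L/2 = 5/2 over (0, 5).
∫_0^5 u² dx = 125/32, so ||u||_L² = 5*sqrt(10)/8.
∫_0^5 (u')² dx = 125*π^2/32, so ||u'||_L² = 5*sqrt(10)*π/8.
Ratio ||u||_L² / ||u'||_L² = 1/π.
Sharp Poincaré constant on H^1_0(0, 5) is C_P = L/π = 5/π, achieved by sin(π/5·x).
This is the k = 5 harmonic; the ratio L/(kπ) is strictly less than C_P = L/π, consistent with the sharp inequality ||u||_L² ≤ C_P ||u'||_L².


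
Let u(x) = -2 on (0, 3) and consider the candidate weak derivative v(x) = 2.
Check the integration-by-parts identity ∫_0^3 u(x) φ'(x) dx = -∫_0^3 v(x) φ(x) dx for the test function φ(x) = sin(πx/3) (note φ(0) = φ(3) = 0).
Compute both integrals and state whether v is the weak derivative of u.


LHS = 0, RHS = -12/π. No, v is not the weak derivative of u.

u(x) = -2, classical derivative u'(x) = 0.
φ(x) = sin(πx/3), so φ'(x) = π*cos(π*x/3)/3.
Note φ(0) = φ(3) = 0, so the boundary term u·φ vanishes.
LHS = ∫_0^3 u(x) φ'(x) dx = ∫_0^3 (-2*π*cos(π*x/3)/3) dx. Term by term:
  ∫_0^3 -2*π*cos(π*x/3)/3 dx = 0.
So LHS = 0.
∫_0^3 v(x) φ(x) dx = ∫_0^3 (2*sin(π*x/3)) dx. Term by term:
  ∫_0^3 2*sin(π*x/3) dx = 12/π.
So RHS = -∫_0^3 v(x) φ(x) dx = -12/π.
LHS − RHS = 12/π ≠ 0, so the identity fails.
(For a valid weak derivative the identity must hold for EVERY test function, in particular this one. The failure shows v is NOT the weak derivative of u.)
Correct weak derivative would be u'(x) = 0.


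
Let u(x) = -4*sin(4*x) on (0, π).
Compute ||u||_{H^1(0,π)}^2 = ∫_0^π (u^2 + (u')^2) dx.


||u||_{H^1(0,π)}^2 = 136*π

u'(x) = -16*cos(4*x).
Expand u² and (u')² and integrate term by term on (0, π), using: for integers n ≥ 1, ∫_0^π sin²(nx) dx = ∫_0^π cos²(nx) dx = π/2; for n ≠ n', ∫_0^π sin(nx)sin(n'x) dx = ∫_0^π cos(nx)cos(n'x) dx = 0; and by product-to-sum, ∫_0^π sin(nx)cos(n'x) dx = ½∫_0^π [sin((n+n')x) + sin((n−n')x)] dx, which is 0 when n+n' is even and 2n/(n²−n'²) when n+n' is odd (it need not vanish on (0, π)).
  u² squared terms: (-4)²·∫sin(4x)² dx = 16·π/2 = 8*π.
  So ∫_0^π u² dx = 8*π.
  (u')² squared terms: (-16)²·∫cos(4x)² dx = 256·π/2 = 128*π.
  So ∫_0^π (u')² dx = 128*π.
||u||_{H^1}^2 = (8*π) + (128*π) = 136*π.


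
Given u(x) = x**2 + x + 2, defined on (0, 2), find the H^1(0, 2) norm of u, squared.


||u||_{H^1}^2 = 322/5

The H^1 norm (squared) on an interval (0, L) is
  ||u||_{H^1}^2 = ∫_0^L u(x)^2 dx + ∫_0^L u'(x)^2 dx.
Compute u'(x) = 2*x + 1.
Then u(x)^2 = x**4 + 2*x**3 + 5*x**2 + 4*x + 4 and u'(x)^2 = 4*x**2 + 4*x + 1.
Integrate each monomial from 0 to 2 using ∫_0^2 c·x^n dx = c·2^(n+1)/(n+1):
  ∫_0^2 u(x)^2 dx = ∫_0^2 (x^4 + 2*x^3 + 5*x^2 + 4*x + 4) dx. Term by term:
    ∫_0^2 x^4 dx = 32/5;  ∫_0^2 2*x^3 dx = 8;  ∫_0^2 5*x^2 dx = 40/3;
    ∫_0^2 4*x dx = 8;  ∫_0^2 4 dx = 8.
  Sum: 32/5 + 8 + 40/3 + 8 + 8 = 656/15.
  ∫_0^2 u'(x)^2 dx = ∫_0^2 (4*x^2 + 4*x + 1) dx. Term by term:
    ∫_0^2 4*x^2 dx = 32/3;  ∫_0^2 4*x dx = 8;  ∫_0^2 1 dx = 2.
  Sum: 32/3 + 8 + 2 = 62/3.
Adding: ||u||_{H^1}^2 = 656/15 + 62/3 = 322/5.


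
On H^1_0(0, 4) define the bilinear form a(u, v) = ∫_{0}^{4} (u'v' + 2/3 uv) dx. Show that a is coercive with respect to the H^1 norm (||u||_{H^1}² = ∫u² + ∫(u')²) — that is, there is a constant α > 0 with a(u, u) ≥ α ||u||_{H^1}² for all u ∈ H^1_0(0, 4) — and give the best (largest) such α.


α = (π^2 + 32/3)/(π^2 + 16)

Coercivity of a(·,·) on H^1_0(0, 4) means a(u, u) ≥ α ||u||_{H^1}² for every u ∈ H^1_0.
The interval has length L = 4, and Poincaré/coercivity depend only on L. Here a(u, u) = ∫(u')² + (2/3)·∫u².
Here 0 < c = 2/3 < 1. The condition a(u,u) ≥ α||u||_{H^1}² reads (1−α)∫(u')² ≥ (α−c)∫u². Any admissible α is ≤ 1 (rapidly oscillating u have ∫u²/∫(u')² → 0), and α = 1 would force 0 ≥ (1−c)∫u², impossible since c < 1; so 1−α > 0. By the sharp Poincaré inequality on H^1_0 of an interval of length L, ∫(u')² ≥ (π/L)²∫u² with equality for the first sine mode sin(π(x−x₀)/L) (x₀ the left endpoint), so the inequality holds for all u iff (1−α)(π/L)² ≥ α − c, i.e. α ≤ ((π/L)² + c)/((π/L)² + 1) = (1 + c(L/π)²)/(1 + (L/π)²). With (π/L)² = π^2/16 and c = 2/3, the largest admissible constant is α = ((π/L)² + c)/((π/L)² + 1).
Simplifying, α = (π^2 + 32/3)/(π^2 + 16).


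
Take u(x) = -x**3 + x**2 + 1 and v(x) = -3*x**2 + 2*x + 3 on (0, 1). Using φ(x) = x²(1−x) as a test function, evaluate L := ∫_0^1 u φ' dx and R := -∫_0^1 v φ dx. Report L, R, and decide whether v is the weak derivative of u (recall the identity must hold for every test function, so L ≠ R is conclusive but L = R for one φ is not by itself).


LHS = 0, RHS = -1/4. No, v is not the weak derivative of u.

u(x) = -x**3 + x**2 + 1, classical derivative u'(x) = -3*x**2 + 2*x.
φ(x) = x²(1−x), so φ'(x) = x*(2 - 3*x).
Note φ(0) = φ(1) = 0, so the boundary term u·φ vanishes.
LHS = ∫_0^1 u(x) φ'(x) dx = ∫_0^1 (3*x^5 - 5*x^4 + 2*x^3 - 3*x^2 + 2*x) dx. Term by term:
  ∫_0^1 3*x^5 dx = 1/2;  ∫_0^1 -5*x^4 dx = -1;  ∫_0^1 2*x^3 dx = 1/2;
  ∫_0^1 -3*x^2 dx = -1;  ∫_0^1 2*x dx = 1.
Sum: 1/2 − 1 + 1/2 − 1 + 1 = 0.
So LHS = 0.
∫_0^1 v(x) φ(x) dx = ∫_0^1 (3*x^5 - 5*x^4 - x^3 + 3*x^2) dx. Term by term:
  ∫_0^1 3*x^5 dx = 1/2;  ∫_0^1 -5*x^4 dx = -1;  ∫_0^1 -x^3 dx = -1/4;
  ∫_0^1 3*x^2 dx = 1.
Sum: 1/2 − 1 − 1/4 + 1 = 1/4.
So RHS = -∫_0^1 v(x) φ(x) dx = -1/4.
LHS − RHS = 1/4 ≠ 0, so the identity fails.
(For a valid weak derivative the identity must hold for EVERY test function, in particular this one. The failure shows v is NOT the weak derivative of u.)
Correct weak derivative would be u'(x) = -3*x**2 + 2*x.


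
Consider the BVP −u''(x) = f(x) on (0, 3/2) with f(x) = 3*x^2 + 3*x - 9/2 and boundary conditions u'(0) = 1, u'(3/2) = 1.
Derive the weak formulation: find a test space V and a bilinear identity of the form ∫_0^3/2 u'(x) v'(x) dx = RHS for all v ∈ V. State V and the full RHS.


V = H^1(0, 3/2) (v unrestricted at boundary; u is determined up to an additive constant); weak form: ∫_0^3/2 u'v' dx = ∫_0^3/2 (3*x^2 + 3*x - 9/2) v dx + v(3/2) − v(0) for all v ∈ V.

Multiply both sides by a test function v and integrate from 0 to 3/2:
  ∫_0^3/2 −u''(x) v(x) dx = ∫_0^3/2 f(x) v(x) dx.
Integrate the LHS by parts once:
  ∫_0^3/2 −u'' v dx = −[u'(x) v(x)]_0^3/2 + ∫_0^3/2 u'(x) v'(x) dx.
Thus ∫_0^3/2 u'(x) v'(x) dx = ∫_0^3/2 f(x) v(x) dx + [u'(x) v(x)]_0^3/2.
Choose V so that boundary terms are either known or forced to vanish.
u has inhomogeneous Neumann u'(0) = 1, u'(3/2) = 1. [u' v]_0^3/2 = (1)·v(3/2) − (1)·v(0) = v(3/2) − v(0). Take V = H^1(0, 3/2); boundary term becomes part of RHS.
Weak formulation: find u (satisfying any essential BC) such that ∫_0^3/2 u'(x) v'(x) dx = ∫_0^3/2 f v dx + v(3/2) − v(0) for all v ∈ V (Neumann data are natural BCs: they enter the RHS as boundary terms).
Substituting f(x) = 3*x^2 + 3*x - 9/2, the right-hand side is ∫_0^3/2 (3*x^2 + 3*x - 9/2) v dx + v(3/2) − v(0).
Compatibility check (pure Neumann): taking v ≡ 1 ∈ V gives 0 = ∫_0^3/2 f dx + (1) − (1), i.e. ∫_0^3/2 f dx must equal u'(0) − u'(3/2) = 0. Indeed ∫_0^3/2 (3*x^2 + 3*x - 9/2) dx = 0, so the data are compatible. The solution is then unique only up to an additive constant (fix it e.g. by requiring ∫_0^3/2 u dx = 0).


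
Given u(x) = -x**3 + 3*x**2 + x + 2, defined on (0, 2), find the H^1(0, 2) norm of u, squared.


||u||_{H^1}^2 = 8122/105

The H^1 norm (squared) on an interval (0, L) is
  ||u||_{H^1}^2 = ∫_0^L u(x)^2 dx + ∫_0^L u'(x)^2 dx.
Compute u'(x) = -3*x**2 + 6*x + 1.
Then u(x)^2 = x**6 - 6*x**5 + 7*x**4 + 2*x**3 + 13*x**2 + 4*x + 4 and u'(x)^2 = 9*x**4 - 36*x**3 + 30*x**2 + 12*x + 1.
Integrate each monomial from 0 to 2 using ∫_0^2 c·x^n dx = c·2^(n+1)/(n+1):
  ∫_0^2 u(x)^2 dx = ∫_0^2 (x^6 - 6*x^5 + 7*x^4 + 2*x^3 + 13*x^2 + 4*x + 4) dx. Term by term:
    ∫_0^2 x^6 dx = 128/7;  ∫_0^2 -6*x^5 dx = -64;  ∫_0^2 7*x^4 dx = 224/5;
    ∫_0^2 2*x^3 dx = 8;  ∫_0^2 13*x^2 dx = 104/3;  ∫_0^2 4*x dx = 8;
    ∫_0^2 4 dx = 8.
  Sum: 128/7 − 64 + 224/5 + 8 + 104/3 + 8 + 8 = 6064/105.
  ∫_0^2 u'(x)^2 dx = ∫_0^2 (9*x^4 - 36*x^3 + 30*x^2 + 12*x + 1) dx. Term by term:
    ∫_0^2 9*x^4 dx = 288/5;  ∫_0^2 -36*x^3 dx = -144;  ∫_0^2 30*x^2 dx = 80;
    ∫_0^2 12*x dx = 24;  ∫_0^2 1 dx = 2.
  Sum: 288/5 − 144 + 80 + 24 + 2 = 98/5.
Adding: ||u||_{H^1}^2 = 6064/105 + 98/5 = 8122/105.


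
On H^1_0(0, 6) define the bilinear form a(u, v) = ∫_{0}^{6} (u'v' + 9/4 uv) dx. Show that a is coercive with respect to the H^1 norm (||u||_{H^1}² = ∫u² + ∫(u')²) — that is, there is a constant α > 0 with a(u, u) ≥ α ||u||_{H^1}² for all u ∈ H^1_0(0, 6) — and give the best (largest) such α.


α = 1

Coercivity of a(·,·) on H^1_0(0, 6) means a(u, u) ≥ α ||u||_{H^1}² for every u ∈ H^1_0.
The interval has length L = 6, and Poincaré/coercivity depend only on L. Here a(u, u) = ∫(u')² + (9/4)·∫u².
Here c = 9/4 ≥ 1, so a(u,u) = ∫(u')² + c∫u² ≥ ∫(u')² + ∫u² = ||u||_{H^1}², i.e. α = 1 works. No larger α is possible: a(u,u) ≥ α||u||_{H^1}² means (1−α)∫(u')² ≥ (α−c)∫u², and for the modes u_n = sin(nπ(x−x₀)/L) (x₀ the left endpoint) one has ∫u_n²/∫(u_n')² = (L/(nπ))² → 0, so a(u_n,u_n)/||u_n||_{H^1}² → 1. Hence the optimal constant is α = 1.
Therefore α = 1.


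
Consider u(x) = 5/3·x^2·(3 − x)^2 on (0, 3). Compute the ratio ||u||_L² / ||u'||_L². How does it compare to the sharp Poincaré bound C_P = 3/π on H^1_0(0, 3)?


||u||_L² / ||u'||_L² = sqrt(3)/2 < C_P = 3/π.

u(x) = 5/3·x^2·(3 − x)^2, so u'(x) = 10*x*(x - 3)*(2*x - 3)/3.
u(x) = 5/3·x^2·(3 − x)^2 vanishes at x = 0 and x = 3, so u ∈ H^1_0(0, 3). Differentiate via the product rule and integrate the resulting polynomials term by term.
  ∫_0^3 u² dx = ∫_0^3 (25*x^8/9 - 100*x^7/3 + 150*x^6 - 300*x^5 + 225*x^4) dx. Term by term:
    ∫_0^3 25*x^8/9 dx = 6075;  ∫_0^3 -100*x^7/3 dx = -54675/2;  ∫_0^3 150*x^6 dx = 328050/7;
    ∫_0^3 -300*x^5 dx = -36450;  ∫_0^3 225*x^4 dx = 10935.
  Sum: 6075 − 54675/2 + 328050/7 − 36450 + 10935 = 1215/14.
  ∫_0^3 (u')² dx = ∫_0^3 (400*x^6/9 - 400*x^5 + 1300*x^4 - 1800*x^3 + 900*x^2) dx. Term by term:
    ∫_0^3 400*x^6/9 dx = 97200/7;  ∫_0^3 -400*x^5 dx = -48600;  ∫_0^3 1300*x^4 dx = 63180;
    ∫_0^3 -1800*x^3 dx = -36450;  ∫_0^3 900*x^2 dx = 8100.
  Sum: 97200/7 − 48600 + 63180 − 36450 + 8100 = 810/7.
∫_0^3 u² dx = 1215/14, so ||u||_L² = 9*sqrt(210)/14.
∫_0^3 (u')² dx = 810/7, so ||u'||_L² = 9*sqrt(70)/7.
Ratio ||u||_L² / ||u'||_L² = sqrt(3)/2.
Sharp Poincaré constant on H^1_0(0, 3) is C_P = L/π = 3/π, achieved by sin(π/3·x).
A polynomial bump cannot attain the sharp Poincaré constant (only the first sine eigenfunction does), so the ratio is strictly less than C_P, consistent with ||u||_L² ≤ C_P ||u'||_L².


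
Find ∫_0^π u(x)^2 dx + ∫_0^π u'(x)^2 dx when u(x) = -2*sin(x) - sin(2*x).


||u||_{H^1(0,π)}^2 = 13*π/2

u'(x) = -2*cos(x) - 2*cos(2*x).
Expand u² and (u')² and integrate term by term on (0, π), using: for integers n ≥ 1, ∫_0^π sin²(nx) dx = ∫_0^π cos²(nx) dx = π/2; for n ≠ n', ∫_0^π sin(nx)sin(n'x) dx = ∫_0^π cos(nx)cos(n'x) dx = 0; and by product-to-sum, ∫_0^π sin(nx)cos(n'x) dx = ½∫_0^π [sin((n+n')x) + sin((n−n')x)] dx, which is 0 when n+n' is even and 2n/(n²−n'²) when n+n' is odd (it need not vanish on (0, π)).
  u² squared terms: (-1)²·∫sin(2x)² dx = 1·π/2 = π/2;  (-2)²·∫sin(x)² dx = 4·π/2 = 2*π.
  u² cross terms: 2·(-1)·(-2)·∫sin(2x)·sin(x) dx = 4·(0) = 0.
  So ∫_0^π u² dx = π/2 + 2*π + 0 = 5*π/2.
  (u')² squared terms: (-2)²·∫cos(x)² dx = 4·π/2 = 2*π;  (-2)²·∫cos(2x)² dx = 4·π/2 = 2*π.
  (u')² cross terms: 2·(-2)·(-2)·∫cos(x)·cos(2x) dx = 8·(0) = 0.
  So ∫_0^π (u')² dx = 2*π + 2*π + 0 = 4*π.
||u||_{H^1}^2 = (5*π/2) + (4*π) = 13*π/2.


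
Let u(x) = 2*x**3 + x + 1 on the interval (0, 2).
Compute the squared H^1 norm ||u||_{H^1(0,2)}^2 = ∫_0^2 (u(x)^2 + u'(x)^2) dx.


||u||_{H^1}^2 = 8144/21

The H^1 norm (squared) on an interval (0, L) is
  ||u||_{H^1}^2 = ∫_0^L u(x)^2 dx + ∫_0^L u'(x)^2 dx.
Compute u'(x) = 6*x**2 + 1.
Then u(x)^2 = 4*x**6 + 4*x**4 + 4*x**3 + x**2 + 2*x + 1 and u'(x)^2 = 36*x**4 + 12*x**2 + 1.
Integrate each monomial from 0 to 2 using ∫_0^2 c·x^n dx = c·2^(n+1)/(n+1):
  ∫_0^2 u(x)^2 dx = ∫_0^2 (4*x^6 + 4*x^4 + 4*x^3 + x^2 + 2*x + 1) dx. Term by term:
    ∫_0^2 4*x^6 dx = 512/7;  ∫_0^2 4*x^4 dx = 128/5;  ∫_0^2 4*x^3 dx = 16;
    ∫_0^2 x^2 dx = 8/3;  ∫_0^2 2*x dx = 4;  ∫_0^2 1 dx = 2.
  Sum: 512/7 + 128/5 + 16 + 8/3 + 4 + 2 = 12958/105.
  ∫_0^2 u'(x)^2 dx = ∫_0^2 (36*x^4 + 12*x^2 + 1) dx. Term by term:
    ∫_0^2 36*x^4 dx = 1152/5;  ∫_0^2 12*x^2 dx = 32;  ∫_0^2 1 dx = 2.
  Sum: 1152/5 + 32 + 2 = 1322/5.
Adding: ||u||_{H^1}^2 = 12958/105 + 1322/5 = 8144/21.


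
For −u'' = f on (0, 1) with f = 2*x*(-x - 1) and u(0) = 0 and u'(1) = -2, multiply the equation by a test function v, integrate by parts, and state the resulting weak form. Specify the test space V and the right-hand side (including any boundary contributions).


V = {v ∈ H^1(0, 1) : v(0) = 0} (test functions vanish at x = 0 where u is specified); weak form: ∫_0^1 u'v' dx = ∫_0^1 (2*x*(-x - 1)) v dx − 2·v(1) for all v ∈ V.

Multiply both sides by a test function v and integrate from 0 to 1:
  ∫_0^1 −u''(x) v(x) dx = ∫_0^1 f(x) v(x) dx.
Integrate the LHS by parts once:
  ∫_0^1 −u'' v dx = −[u'(x) v(x)]_0^1 + ∫_0^1 u'(x) v'(x) dx.
Thus ∫_0^1 u'(x) v'(x) dx = ∫_0^1 f(x) v(x) dx + [u'(x) v(x)]_0^1.
Choose V so that boundary terms are either known or forced to vanish.
Mixed BC: u(0) = 0 (Dirichlet) and u'(1) = -2 (Neumann). Define V = {v ∈ H^1(0, 1) : v(0) = 0}. Then [u' v]_0^1 = u'(1)·v(1) − u'(0)·0 = − 2·v(1).
Weak formulation: find u (satisfying any essential BC) such that ∫_0^1 u'(x) v'(x) dx = ∫_0^1 f v dx − 2·v(1) for all v ∈ V (Dirichlet at 0 absorbed into V; Neumann datum at x = 1 contributes the boundary term).
Substituting f(x) = 2*x*(-x - 1), the right-hand side is ∫_0^1 (2*x*(-x - 1)) v dx − 2·v(1).


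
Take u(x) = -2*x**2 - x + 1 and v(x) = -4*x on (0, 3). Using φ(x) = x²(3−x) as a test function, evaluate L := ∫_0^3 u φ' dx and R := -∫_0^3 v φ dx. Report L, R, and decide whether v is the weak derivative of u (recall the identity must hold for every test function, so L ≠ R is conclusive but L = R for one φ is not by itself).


LHS = 1107/20, RHS = 243/5. No, v is not the weak derivative of u.

u(x) = -2*x**2 - x + 1, classical derivative u'(x) = -4*x - 1.
φ(x) = x²(3−x), so φ'(x) = 3*x*(2 - x).
Note φ(0) = φ(3) = 0, so the boundary term u·φ vanishes.
LHS = ∫_0^3 u(x) φ'(x) dx = ∫_0^3 (6*x^4 - 9*x^3 - 9*x^2 + 6*x) dx. Term by term:
  ∫_0^3 6*x^4 dx = 1458/5;  ∫_0^3 -9*x^3 dx = -729/4;  ∫_0^3 -9*x^2 dx = -81;
  ∫_0^3 6*x dx = 27.
Sum: 1458/5 − 729/4 − 81 + 27 = 1107/20.
So LHS = 1107/20.
∫_0^3 v(x) φ(x) dx = ∫_0^3 (4*x^4 - 12*x^3) dx. Term by term:
  ∫_0^3 4*x^4 dx = 972/5;  ∫_0^3 -12*x^3 dx = -243.
Sum: 972/5 − 243 = -243/5.
So RHS = -∫_0^3 v(x) φ(x) dx = 243/5.
LHS − RHS = 27/4 ≠ 0, so the identity fails.
(For a valid weak derivative the identity must hold for EVERY test function, in particular this one. The failure shows v is NOT the weak derivative of u.)
Correct weak derivative would be u'(x) = -4*x - 1.


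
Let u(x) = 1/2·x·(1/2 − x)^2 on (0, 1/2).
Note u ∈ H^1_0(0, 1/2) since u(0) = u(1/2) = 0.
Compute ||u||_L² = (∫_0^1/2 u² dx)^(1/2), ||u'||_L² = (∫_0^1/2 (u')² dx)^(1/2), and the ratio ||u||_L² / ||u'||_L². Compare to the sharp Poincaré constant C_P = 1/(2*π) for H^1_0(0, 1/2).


||u||_L² / ||u'||_L² = sqrt(14)/28 < C_P = 1/(2*π).

u(x) = 1/2·x·(1/2 − x)^2, so u'(x) = (2*x - 1)*(6*x - 1)/8.
u(x) = 1/2·x·(1/2 − x)^2 vanishes at x = 0 and x = 1/2, so u ∈ H^1_0(0, 1/2). Differentiate via the product rule and integrate the resulting polynomials term by term.
  ∫_0^1/2 u² dx = ∫_0^1/2 (x^6/4 - x^5/2 + 3*x^4/8 - x^3/8 + x^2/64) dx. Term by term:
    ∫_0^1/2 x^6/4 dx = 1/3584;  ∫_0^1/2 -x^5/2 dx = -1/768;  ∫_0^1/2 3*x^4/8 dx = 3/1280;
    ∫_0^1/2 -x^3/8 dx = -1/512;  ∫_0^1/2 x^2/64 dx = 1/1536.
  Sum: 1/3584 − 1/768 + 3/1280 − 1/512 + 1/1536 = 1/53760.
  ∫_0^1/2 (u')² dx = ∫_0^1/2 (9*x^4/4 - 3*x^3 + 11*x^2/8 - x/4 + 1/64) dx. Term by term:
    ∫_0^1/2 9*x^4/4 dx = 9/640;  ∫_0^1/2 -3*x^3 dx = -3/64;  ∫_0^1/2 11*x^2/8 dx = 11/192;
    ∫_0^1/2 -x/4 dx = -1/32;  ∫_0^1/2 1/64 dx = 1/128.
  Sum: 9/640 − 3/64 + 11/192 − 1/32 + 1/128 = 1/960.
∫_0^1/2 u² dx = 1/53760, so ||u||_L² = sqrt(210)/3360.
∫_0^1/2 (u')² dx = 1/960, so ||u'||_L² = sqrt(15)/120.
Ratio ||u||_L² / ||u'||_L² = sqrt(14)/28.
Sharp Poincaré constant on H^1_0(0, 1/2) is C_P = L/π = 1/(2*π), achieved by sin(2*π·x).
A polynomial bump cannot attain the sharp Poincaré constant (only the first sine eigenfunction does), so the ratio is strictly less than C_P, consistent with ||u||_L² ≤ C_P ||u'||_L².


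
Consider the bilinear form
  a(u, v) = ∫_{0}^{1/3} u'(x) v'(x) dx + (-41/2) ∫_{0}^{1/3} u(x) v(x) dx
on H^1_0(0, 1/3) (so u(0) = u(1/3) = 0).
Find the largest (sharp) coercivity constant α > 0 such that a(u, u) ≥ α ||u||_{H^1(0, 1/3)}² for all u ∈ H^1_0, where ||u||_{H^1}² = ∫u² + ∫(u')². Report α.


α = (-41 + 18*π^2)/(2*(1 + 9*π^2))

Coercivity of a(·,·) on H^1_0(0, 1/3) means a(u, u) ≥ α ||u||_{H^1}² for every u ∈ H^1_0.
The interval has length L = 1/3, and Poincaré/coercivity depend only on L. Here a(u, u) = ∫(u')² + (-41/2)·∫u².
Here c = -41/2 < 0 with |c| < (π/L)² = 9*π^2, so coercivity still holds. The condition a(u,u) ≥ α||u||_{H^1}² reads (1−α)∫(u')² ≥ (α−c)∫u². Any admissible α is ≤ 1 (rapidly oscillating u have ∫u²/∫(u')² → 0), and α = 1 would force 0 ≥ (1−c)∫u², impossible since c < 1; so 1−α > 0. By the sharp Poincaré inequality on H^1_0 of an interval of length L, ∫(u')² ≥ (π/L)²∫u² with equality for the first sine mode sin(π(x−x₀)/L) (x₀ the left endpoint), so the inequality holds for all u iff (1−α)(π/L)² ≥ α − c, i.e. α ≤ ((π/L)² + c)/((π/L)² + 1) = (1 + c(L/π)²)/(1 + (L/π)²). (Direct route, valid since c ≤ 0: Poincaré gives c∫u² ≥ c(L/π)²∫(u')², so a(u,u) ≥ (1 + c(L/π)²)∫(u')², while ||u||_{H^1}² ≤ (1 + (L/π)²)∫(u')²; dividing yields the same α.) With (π/L)² = 9*π^2 and c = -41/2, the largest admissible constant is α = ((π/L)² + c)/((π/L)² + 1).
Simplifying, α = (-41 + 18*π^2)/(2*(1 + 9*π^2)).


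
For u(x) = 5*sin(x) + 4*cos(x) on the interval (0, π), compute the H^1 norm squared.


||u||_{H^1(0,π)}^2 = 41*π

u'(x) = -4*sin(x) + 5*cos(x).
Expand u² and (u')² and integrate term by term on (0, π), using: for integers n ≥ 1, ∫_0^π sin²(nx) dx = ∫_0^π cos²(nx) dx = π/2; for n ≠ n', ∫_0^π sin(nx)sin(n'x) dx = ∫_0^π cos(nx)cos(n'x) dx = 0; and by product-to-sum, ∫_0^π sin(nx)cos(n'x) dx = ½∫_0^π [sin((n+n')x) + sin((n−n')x)] dx, which is 0 when n+n' is even and 2n/(n²−n'²) when n+n' is odd (it need not vanish on (0, π)).
  u² squared terms: (4)²·∫cos(x)² dx = 16·π/2 = 8*π;  (5)²·∫sin(x)² dx = 25·π/2 = 25*π/2.
  u² cross terms: 2·(4)·(5)·∫cos(x)·sin(x) dx = 40·(0) = 0.
  So ∫_0^π u² dx = 8*π + 25*π/2 + 0 = 41*π/2.
  (u')² squared terms: (-4)²·∫sin(x)² dx = 16·π/2 = 8*π;  (5)²·∫cos(x)² dx = 25·π/2 = 25*π/2.
  (u')² cross terms: 2·(-4)·(5)·∫sin(x)·cos(x) dx = -40·(0) = 0.
  So ∫_0^π (u')² dx = 8*π + 25*π/2 + 0 = 41*π/2.
||u||_{H^1}^2 = (41*π/2) + (41*π/2) = 41*π.


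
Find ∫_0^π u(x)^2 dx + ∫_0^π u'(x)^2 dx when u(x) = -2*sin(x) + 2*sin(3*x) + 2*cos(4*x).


||u||_{H^1(0,π)}^2 = -10336/105 + 58*π

u'(x) = -8*sin(4*x) - 2*cos(x) + 6*cos(3*x).
Expand u² and (u')² and integrate term by term on (0, π), using: for integers n ≥ 1, ∫_0^π sin²(nx) dx = ∫_0^π cos²(nx) dx = π/2; for n ≠ n', ∫_0^π sin(nx)sin(n'x) dx = ∫_0^π cos(nx)cos(n'x) dx = 0; and by product-to-sum, ∫_0^π sin(nx)cos(n'x) dx = ½∫_0^π [sin((n+n')x) + sin((n−n')x)] dx, which is 0 when n+n' is even and 2n/(n²−n'²) when n+n' is odd (it need not vanish on (0, π)).
  u² squared terms: (-2)²·∫sin(x)² dx = 4·π/2 = 2*π;  (2)²·∫cos(4x)² dx = 4·π/2 = 2*π;  (2)²·∫sin(3x)² dx = 4·π/2 = 2*π.
  u² cross terms: 2·(-2)·(2)·∫sin(x)·cos(4x) dx = -8·(-2/15) = 16/15;  2·(-2)·(2)·∫sin(x)·sin(3x) dx = -8·(0) = 0;  2·(2)·(2)·∫cos(4x)·sin(3x) dx = 8·(-6/7) = -48/7.
  So ∫_0^π u² dx = 2*π + 2*π + 2*π + 16/15 + 0 − 48/7 = -608/105 + 6*π.
  (u')² squared terms: (-8)²·∫sin(4x)² dx = 64·π/2 = 32*π;  (-2)²·∫cos(x)² dx = 4·π/2 = 2*π;  (6)²·∫cos(3x)² dx = 36·π/2 = 18*π.
  (u')² cross terms: 2·(-8)·(-2)·∫sin(4x)·cos(x) dx = 32·(8/15) = 256/15;  2·(-8)·(6)·∫sin(4x)·cos(3x) dx = -96·(8/7) = -768/7;  2·(-2)·(6)·∫cos(x)·cos(3x) dx = -24·(0) = 0.
  So ∫_0^π (u')² dx = 32*π + 2*π + 18*π + 256/15 − 768/7 + 0 = -9728/105 + 52*π.
||u||_{H^1}^2 = (-608/105 + 6*π) + (-9728/105 + 52*π) = -10336/105 + 58*π.


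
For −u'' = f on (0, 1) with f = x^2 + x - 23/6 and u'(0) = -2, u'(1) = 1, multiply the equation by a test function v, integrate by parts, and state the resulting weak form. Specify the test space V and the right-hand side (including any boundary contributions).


V = H^1(0, 1) (v unrestricted at boundary; u is determined up to an additive constant); weak form: ∫_0^1 u'v' dx = ∫_0^1 (x^2 + x - 23/6) v dx + v(1) + 2·v(0) for all v ∈ V.

Multiply both sides by a test function v and integrate from 0 to 1:
  ∫_0^1 −u''(x) v(x) dx = ∫_0^1 f(x) v(x) dx.
Integrate the LHS by parts once:
  ∫_0^1 −u'' v dx = −[u'(x) v(x)]_0^1 + ∫_0^1 u'(x) v'(x) dx.
Thus ∫_0^1 u'(x) v'(x) dx = ∫_0^1 f(x) v(x) dx + [u'(x) v(x)]_0^1.
Choose V so that boundary terms are either known or forced to vanish.
u has inhomogeneous Neumann u'(0) = -2, u'(1) = 1. [u' v]_0^1 = (1)·v(1) − (-2)·v(0) = v(1) + 2·v(0). Take V = H^1(0, 1); boundary term becomes part of RHS.
Weak formulation: find u (satisfying any essential BC) such that ∫_0^1 u'(x) v'(x) dx = ∫_0^1 f v dx + v(1) + 2·v(0) for all v ∈ V (Neumann data are natural BCs: they enter the RHS as boundary terms).
Substituting f(x) = x^2 + x - 23/6, the right-hand side is ∫_0^1 (x^2 + x - 23/6) v dx + v(1) + 2·v(0).
Compatibility check (pure Neumann): taking v ≡ 1 ∈ V gives 0 = ∫_0^1 f dx + (1) − (-2), i.e. ∫_0^1 f dx must equal u'(0) − u'(1) = -3. Indeed ∫_0^1 (x^2 + x - 23/6) dx = -3, so the data are compatible. The solution is then unique only up to an additive constant (fix it e.g. by requiring ∫_0^1 u dx = 0).


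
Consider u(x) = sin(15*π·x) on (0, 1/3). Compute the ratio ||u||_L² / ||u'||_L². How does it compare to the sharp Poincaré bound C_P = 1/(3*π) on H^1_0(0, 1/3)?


||u||_L² / ||u'||_L² = 1/(15*π) < C_P = 1/(3*π).

u(x) = sin(15*π·x), so u'(x) = 15*π*cos(15*π*x).
Writing u(x) = A·sin(kπx/L) with A = 1 and k = 5, use ∫_0^L sin²(kπx/L) dx = L/2 and ∫_0^L cos²(kπx/L) dx = L/2.
u² = 1·sin²(15*π·x) and (u')² = 225*π^2·cos²(15*π·x), and each of sin², cos² integrates to L/2 = 1/6 over (0, 1/3).
∫_0^1/3 u² dx = 1/6, so ||u||_L² = sqrt(6)/6.
∫_0^1/3 (u')² dx = 75*π^2/2, so ||u'||_L² = 5*sqrt(6)*π/2.
Ratio ||u||_L² / ||u'||_L² = 1/(15*π).
Sharp Poincaré constant on H^1_0(0, 1/3) is C_P = L/π = 1/(3*π), achieved by sin(3*π·x).
This is the k = 5 harmonic; the ratio L/(kπ) is strictly less than C_P = L/π, consistent with the sharp inequality ||u||_L² ≤ C_P ||u'||_L².


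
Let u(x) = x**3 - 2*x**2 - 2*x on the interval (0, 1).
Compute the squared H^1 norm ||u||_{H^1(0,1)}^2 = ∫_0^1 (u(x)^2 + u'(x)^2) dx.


||u||_{H^1}^2 = 418/35

The H^1 norm (squared) on an interval (0, L) is
  ||u||_{H^1}^2 = ∫_0^L u(x)^2 dx + ∫_0^L u'(x)^2 dx.
Compute u'(x) = 3*x**2 - 4*x - 2.
Then u(x)^2 = x**6 - 4*x**5 + 8*x**3 + 4*x**2 and u'(x)^2 = 9*x**4 - 24*x**3 + 4*x**2 + 16*x + 4.
Integrate each monomial from 0 to 1 using ∫_0^1 c·x^n dx = c·1^(n+1)/(n+1):
  ∫_0^1 u(x)^2 dx = ∫_0^1 (x^6 - 4*x^5 + 8*x^3 + 4*x^2) dx. Term by term:
    ∫_0^1 x^6 dx = 1/7;  ∫_0^1 -4*x^5 dx = -2/3;  ∫_0^1 8*x^3 dx = 2;
    ∫_0^1 4*x^2 dx = 4/3.
  Sum: 1/7 − 2/3 + 2 + 4/3 = 59/21.
  ∫_0^1 u'(x)^2 dx = ∫_0^1 (9*x^4 - 24*x^3 + 4*x^2 + 16*x + 4) dx. Term by term:
    ∫_0^1 9*x^4 dx = 9/5;  ∫_0^1 -24*x^3 dx = -6;  ∫_0^1 4*x^2 dx = 4/3;
    ∫_0^1 16*x dx = 8;  ∫_0^1 4 dx = 4.
  Sum: 9/5 − 6 + 4/3 + 8 + 4 = 137/15.
Adding: ||u||_{H^1}^2 = 59/21 + 137/15 = 418/35.
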